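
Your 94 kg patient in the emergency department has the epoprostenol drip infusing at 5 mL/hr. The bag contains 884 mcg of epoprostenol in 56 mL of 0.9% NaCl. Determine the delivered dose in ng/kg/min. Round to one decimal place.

14.0 ng/kg/min

Concentration = 884 mcg ÷ 56 mL = 15.78571 mcg/mL = 15785.71 ng/mL
Drug rate = 5 mL/hr × 15785.71 ng/mL = 78928.57 ng/hr
78928.57 ng/hr ÷ 60 min/hr = 1315.476 ng/min
1315.476 ng/min ÷ 94 kg = 13.99443 ng/kg/min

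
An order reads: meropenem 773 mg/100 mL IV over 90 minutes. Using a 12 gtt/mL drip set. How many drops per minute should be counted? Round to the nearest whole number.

13 gtt/min

100 mL ÷ (90 min) = 1.111111 mL/min
1.111111 mL/min × 12 gtt/mL = 13.33333 gtt/min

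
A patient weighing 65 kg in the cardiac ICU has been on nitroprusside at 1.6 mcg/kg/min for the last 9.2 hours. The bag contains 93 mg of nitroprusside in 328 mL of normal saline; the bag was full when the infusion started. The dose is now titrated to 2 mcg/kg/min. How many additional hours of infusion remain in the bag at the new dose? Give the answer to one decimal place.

Initial rate:
Dose = 1.6 mcg/kg/min × 65 kg = 104 mcg/min
104 mcg/min × 60 min/hr = 6240 mcg/hr
Concentration = 93 mg ÷ 328 mL = 0.2835366 mg/mL = 283.5366 mcg/mL
Rate = 6240 mcg/hr ÷ 283.5366 mcg/mL = 22.00774 mL/hr
Volume infused so far = 22.00774 mL/hr × 9.2 hr = 202.4712 mL
Volume remaining = 328 − 202.4712 = 125.5288 mL
New rate:
Dose = 2 mcg/kg/min × 65 kg = 130 mcg/min
130 mcg/min × 60 min/hr = 7800 mcg/hr
Rate = 7800 mcg/hr ÷ 283.5366 mcg/mL = 27.50968 mL/hr
Time remaining = 125.5288 mL ÷ 27.50968 mL/hr = 4.563077 hr

4.6 hours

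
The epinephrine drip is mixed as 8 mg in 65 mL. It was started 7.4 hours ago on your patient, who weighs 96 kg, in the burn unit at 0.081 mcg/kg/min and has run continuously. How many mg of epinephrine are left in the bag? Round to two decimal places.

Dose = 0.081 mcg/kg/min × 96 kg = 7.776 mcg/min
7.776 mcg/min × 60 min/hr = 466.56 mcg/hr
Concentration = 8 mg ÷ 65 mL = 0.1230769 mg/mL = 123.0769 mcg/mL
Rate = 466.56 mcg/hr ÷ 123.0769 mcg/mL = 3.7908 mL/hr
Volume infused = 3.7908 mL/hr × 7.4 hr = 28.05192 mL
Volume remaining = 65 − 28.05192 = 36.94808 mL
Drug remaining = 36.94808 mL × 123.0769 mcg/mL = 4547.456 mcg = 4.547456 mg

4.55 mg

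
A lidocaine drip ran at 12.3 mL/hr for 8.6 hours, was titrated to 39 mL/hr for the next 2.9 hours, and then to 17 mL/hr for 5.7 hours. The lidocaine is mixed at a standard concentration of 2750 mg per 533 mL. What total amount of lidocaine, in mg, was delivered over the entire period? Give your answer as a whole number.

Concentration = 2750 mg ÷ 533 mL = 5.159475 mg/mL
Stage 1: 12.3 mL/hr × 8.6 hr = 105.78 mL → 105.78 mL × 5.159475 mg/mL = 545.7692 mg
Stage 2: 39 mL/hr × 2.9 hr = 113.1 mL → 113.1 mL × 5.159475 mg/mL = 583.5366 mg
Stage 3: 17 mL/hr × 5.7 hr = 96.9 mL → 96.9 mL × 5.159475 mg/mL = 499.9531 mg
Total = 545.7692 + 583.5366 + 499.9531 = 1629.259 mg

1629 mg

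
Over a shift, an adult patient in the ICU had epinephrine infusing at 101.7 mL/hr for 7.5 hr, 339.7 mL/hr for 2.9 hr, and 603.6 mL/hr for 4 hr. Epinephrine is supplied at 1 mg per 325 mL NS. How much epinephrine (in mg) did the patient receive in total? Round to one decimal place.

12.8 mg

Concentration = 1 mg ÷ 325 mL = 0.003076923 mg/mL
Stage 1: 101.7 mL/hr × 7.5 hr = 762.75 mL → 762.75 mL × 0.003076923 mg/mL = 2.346923 mg
Stage 2: 339.7 mL/hr × 2.9 hr = 985.13 mL → 985.13 mL × 0.003076923 mg/mL = 3.031169 mg
Stage 3: 603.6 mL/hr × 4 hr = 2414.4 mL → 2414.4 mL × 0.003076923 mg/mL = 7.428923 mg
Total = 2.346923 + 3.031169 + 7.428923 = 12.80702 mg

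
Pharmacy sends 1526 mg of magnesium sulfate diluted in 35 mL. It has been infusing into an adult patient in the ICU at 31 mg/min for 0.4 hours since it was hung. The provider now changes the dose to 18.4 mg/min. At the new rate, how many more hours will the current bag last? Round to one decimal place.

0.7 hours

Initial rate:
31 mg/min × 60 min/hr = 1860 mg/hr
Concentration = 1526 mg ÷ 35 mL = 43.6 mg/mL
Rate = 1860 mg/hr ÷ 43.6 mg/mL = 42.66055 mL/hr
Volume infused so far = 42.66055 mL/hr × 0.4 hr = 17.06422 mL
Volume remaining = 35 − 17.06422 = 17.93578 mL
New rate:
18.4 mg/min × 60 min/hr = 1104 mg/hr
Rate = 1104 mg/hr ÷ 43.6 mg/mL = 25.3211 mL/hr
Time remaining = 17.93578 mL ÷ 25.3211 mL/hr = 0.7083333 hr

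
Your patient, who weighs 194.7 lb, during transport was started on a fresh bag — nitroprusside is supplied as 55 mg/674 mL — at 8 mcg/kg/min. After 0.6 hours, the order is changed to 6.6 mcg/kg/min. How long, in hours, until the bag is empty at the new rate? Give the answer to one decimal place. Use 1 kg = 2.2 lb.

0.8 hours

Initial rate:
Weight = 194.7 lb ÷ 2.2 lb/kg = 88.5 kg
Dose = 8 mcg/kg/min × 88.5 kg = 708 mcg/min
708 mcg/min × 60 min/hr = 42480 mcg/hr
Concentration = 55 mg ÷ 674 mL = 0.08160237 mg/mL = 81.60237 mcg/mL
Rate = 42480 mcg/hr ÷ 81.60237 mcg/mL = 520.5731 mL/hr
Volume infused so far = 520.5731 mL/hr × 0.6 hr = 312.3439 mL
Volume remaining = 674 − 312.3439 = 361.6561 mL
New rate:
Dose = 6.6 mcg/kg/min × 88.5 kg = 584.1 mcg/min
584.1 mcg/min × 60 min/hr = 35046 mcg/hr
Rate = 35046 mcg/hr ÷ 81.60237 mcg/mL = 429.4728 mL/hr
Time remaining = 361.6561 mL ÷ 429.4728 mL/hr = 0.8420932 hr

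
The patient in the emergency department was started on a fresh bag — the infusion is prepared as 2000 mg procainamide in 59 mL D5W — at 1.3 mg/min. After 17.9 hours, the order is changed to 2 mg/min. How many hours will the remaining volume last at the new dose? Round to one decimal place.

Initial rate:
1.3 mg/min × 60 min/hr = 78 mg/hr
Concentration = 2000 mg ÷ 59 mL = 33.89831 mg/mL
Rate = 78 mg/hr ÷ 33.89831 mg/mL = 2.301 mL/hr
Volume infused so far = 2.301 mL/hr × 17.9 hr = 41.1879 mL
Volume remaining = 59 − 41.1879 = 17.8121 mL
New rate:
2 mg/min × 60 min/hr = 120 mg/hr
Rate = 120 mg/hr ÷ 33.89831 mg/mL = 3.54 mL/hr
Time remaining = 17.8121 mL ÷ 3.54 mL/hr = 5.031667 hr

5.0 hours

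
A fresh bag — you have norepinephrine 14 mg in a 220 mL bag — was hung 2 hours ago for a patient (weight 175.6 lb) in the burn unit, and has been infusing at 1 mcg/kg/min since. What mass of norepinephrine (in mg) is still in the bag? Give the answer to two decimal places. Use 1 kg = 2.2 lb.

Weight = 175.6 lb ÷ 2.2 lb/kg = 79.81818 kg
Dose = 1 mcg/kg/min × 79.81818 kg = 79.81818 mcg/min
79.81818 mcg/min × 60 min/hr = 4789.091 mcg/hr
Concentration = 14 mg ÷ 220 mL = 0.06363636 mg/mL = 63.63636 mcg/mL
Rate = 4789.091 mcg/hr ÷ 63.63636 mcg/mL = 75.25714 mL/hr
Volume infused = 75.25714 mL/hr × 2 hr = 150.5143 mL
Volume remaining = 220 − 150.5143 = 69.48571 mL
Drug remaining = 69.48571 mL × 63.63636 mcg/mL = 4421.818 mcg = 4.421818 mg

4.42 mg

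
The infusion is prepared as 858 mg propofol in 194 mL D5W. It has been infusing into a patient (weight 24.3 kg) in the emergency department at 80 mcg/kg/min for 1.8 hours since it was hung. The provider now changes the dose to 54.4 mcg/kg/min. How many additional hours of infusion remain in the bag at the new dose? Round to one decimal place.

Initial rate:
Dose = 80 mcg/kg/min × 24.3 kg = 1944 mcg/min
1944 mcg/min × 60 min/hr = 116640 mcg/hr
Concentration = 858 mg ÷ 194 mL = 4.42268 mg/mL = 4422.68 mcg/mL
Rate = 116640 mcg/hr ÷ 4422.68 mcg/mL = 26.37315 mL/hr
Volume infused so far = 26.37315 mL/hr × 1.8 hr = 47.47166 mL
Volume remaining = 194 − 47.47166 = 146.5283 mL
New rate:
Dose = 54.4 mcg/kg/min × 24.3 kg = 1321.92 mcg/min
1321.92 mcg/min × 60 min/hr = 79315.2 mcg/hr
Rate = 79315.2 mcg/hr ÷ 4422.68 mcg/mL = 17.93374 mL/hr
Time remaining = 146.5283 mL ÷ 17.93374 mL/hr = 8.17054 hr

8.2 hours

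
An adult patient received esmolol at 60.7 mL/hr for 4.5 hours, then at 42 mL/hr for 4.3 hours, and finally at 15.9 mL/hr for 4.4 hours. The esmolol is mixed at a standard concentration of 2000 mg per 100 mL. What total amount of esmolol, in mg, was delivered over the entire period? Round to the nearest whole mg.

Concentration = 2000 mg ÷ 100 mL = 20 mg/mL
Stage 1: 60.7 mL/hr × 4.5 hr = 273.15 mL → 273.15 mL × 20 mg/mL = 5463 mg
Stage 2: 42 mL/hr × 4.3 hr = 180.6 mL → 180.6 mL × 20 mg/mL = 3612 mg
Stage 3: 15.9 mL/hr × 4.4 hr = 69.96 mL → 69.96 mL × 20 mg/mL = 1399.2 mg
Total = 5463 + 3612 + 1399.2 = 10474.2 mg

10474 mg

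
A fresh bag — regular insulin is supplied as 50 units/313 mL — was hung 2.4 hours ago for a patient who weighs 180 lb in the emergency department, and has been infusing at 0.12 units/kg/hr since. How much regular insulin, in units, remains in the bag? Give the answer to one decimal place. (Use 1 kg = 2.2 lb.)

26.4 units

Weight = 180 lb ÷ 2.2 lb/kg = 81.81818 kg
Dose = 0.12 units/kg/hr × 81.81818 kg = 9.818182 units/hr
Concentration = 50 units ÷ 313 mL = 0.1597444 units/mL
Rate = 9.818182 units/hr ÷ 0.1597444 units/mL = 61.46182 mL/hr
Volume infused = 61.46182 mL/hr × 2.4 hr = 147.5084 mL
Volume remaining = 313 − 147.5084 = 165.4916 mL
Drug remaining = 165.4916 mL × 0.1597444 units/mL = 26.43636 units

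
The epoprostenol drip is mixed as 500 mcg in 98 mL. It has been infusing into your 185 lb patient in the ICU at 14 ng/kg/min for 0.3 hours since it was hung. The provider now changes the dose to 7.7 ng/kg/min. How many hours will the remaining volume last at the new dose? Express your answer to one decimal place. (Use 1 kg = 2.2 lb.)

12.3 hours

Initial rate:
Weight = 185 lb ÷ 2.2 lb/kg = 84.09091 kg
Dose = 14 ng/kg/min × 84.09091 kg = 1177.273 ng/min
1177.273 ng/min × 60 min/hr = 70636.36 ng/hr
Concentration = 500 mcg ÷ 98 mL = 5.102041 mcg/mL = 5102.041 ng/mL
Rate = 70636.36 ng/hr ÷ 5102.041 ng/mL = 13.84473 mL/hr
Volume infused so far = 13.84473 mL/hr × 0.3 hr = 4.153418 mL
Volume remaining = 98 − 4.153418 = 93.84658 mL
New rate:
Dose = 7.7 ng/kg/min × 84.09091 kg = 647.5 ng/min
647.5 ng/min × 60 min/hr = 38850 ng/hr
Rate = 38850 ng/hr ÷ 5102.041 ng/mL = 7.6146 mL/hr
Time remaining = 93.84658 mL ÷ 7.6146 mL/hr = 12.32456 hr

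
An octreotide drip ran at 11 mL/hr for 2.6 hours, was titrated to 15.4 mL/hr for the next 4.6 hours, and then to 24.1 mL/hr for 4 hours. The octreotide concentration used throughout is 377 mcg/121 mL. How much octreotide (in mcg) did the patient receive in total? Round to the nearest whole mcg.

610 mcg

Concentration = 377 mcg ÷ 121 mL = 3.115702 mcg/mL
Stage 1: 11 mL/hr × 2.6 hr = 28.6 mL → 28.6 mL × 3.115702 mcg/mL = 89.10909 mcg
Stage 2: 15.4 mL/hr × 4.6 hr = 70.84 mL → 70.84 mL × 3.115702 mcg/mL = 220.7164 mcg
Stage 3: 24.1 mL/hr × 4 hr = 96.4 mL → 96.4 mL × 3.115702 mcg/mL = 300.3537 mcg
Total = 89.10909 + 220.7164 + 300.3537 = 610.1792 mcg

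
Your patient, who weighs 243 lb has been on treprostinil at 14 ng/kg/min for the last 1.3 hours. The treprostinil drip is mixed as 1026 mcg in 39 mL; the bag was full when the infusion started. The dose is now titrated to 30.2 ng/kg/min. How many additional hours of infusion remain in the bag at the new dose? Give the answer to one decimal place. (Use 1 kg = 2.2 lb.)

4.5 hours

Initial rate:
Weight = 243 lb ÷ 2.2 lb/kg = 110.4545 kg
Dose = 14 ng/kg/min × 110.4545 kg = 1546.364 ng/min
1546.364 ng/min × 60 min/hr = 92781.82 ng/hr
Concentration = 1026 mcg ÷ 39 mL = 26.30769 mcg/mL = 26307.69 ng/mL
Rate = 92781.82 ng/hr ÷ 26307.69 ng/mL = 3.526794 mL/hr
Volume infused so far = 3.526794 mL/hr × 1.3 hr = 4.584833 mL
Volume remaining = 39 − 4.584833 = 34.41517 mL
New rate:
Dose = 30.2 ng/kg/min × 110.4545 kg = 3335.727 ng/min
3335.727 ng/min × 60 min/hr = 200143.6 ng/hr
Rate = 200143.6 ng/hr ÷ 26307.69 ng/mL = 7.607799 mL/hr
Time remaining = 34.41517 mL ÷ 7.607799 mL/hr = 4.523669 hr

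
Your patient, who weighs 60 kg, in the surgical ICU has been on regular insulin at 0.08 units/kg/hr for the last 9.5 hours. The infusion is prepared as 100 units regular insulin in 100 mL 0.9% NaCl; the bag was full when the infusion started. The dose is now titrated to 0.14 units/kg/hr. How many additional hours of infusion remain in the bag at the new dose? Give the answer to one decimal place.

Initial rate:
Dose = 0.08 units/kg/hr × 60 kg = 4.8 units/hr
Concentration = 100 units ÷ 100 mL = 1 units/mL
Rate = 4.8 units/hr ÷ 1 units/mL = 4.8 mL/hr
Volume infused so far = 4.8 mL/hr × 9.5 hr = 45.6 mL
Volume remaining = 100 − 45.6 = 54.4 mL
New rate:
Dose = 0.14 units/kg/hr × 60 kg = 8.4 units/hr
Rate = 8.4 units/hr ÷ 1 units/mL = 8.4 mL/hr
Time remaining = 54.4 mL ÷ 8.4 mL/hr = 6.47619 hr

6.5 hours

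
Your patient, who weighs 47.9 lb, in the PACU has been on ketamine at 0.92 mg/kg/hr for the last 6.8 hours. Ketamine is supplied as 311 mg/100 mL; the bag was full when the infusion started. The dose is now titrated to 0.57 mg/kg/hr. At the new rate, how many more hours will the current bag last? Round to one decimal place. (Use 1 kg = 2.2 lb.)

Initial rate:
Weight = 47.9 lb ÷ 2.2 lb/kg = 21.77273 kg
Dose = 0.92 mg/kg/hr × 21.77273 kg = 20.03091 mg/hr
Concentration = 311 mg ÷ 100 mL = 3.11 mg/mL
Rate = 20.03091 mg/hr ÷ 3.11 mg/mL = 6.440807 mL/hr
Volume infused so far = 6.440807 mL/hr × 6.8 hr = 43.79749 mL
Volume remaining = 100 − 43.79749 = 56.20251 mL
New rate:
Dose = 0.57 mg/kg/hr × 21.77273 kg = 12.41045 mg/hr
Rate = 12.41045 mg/hr ÷ 3.11 mg/mL = 3.9905 mL/hr
Time remaining = 56.20251 mL ÷ 3.9905 mL/hr = 14.08408 hr

14.1 hours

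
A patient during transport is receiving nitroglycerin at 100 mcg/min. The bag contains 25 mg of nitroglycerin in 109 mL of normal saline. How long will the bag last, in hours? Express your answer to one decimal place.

4.2 hours

100 mcg/min × 60 min/hr = 6000 mcg/hr
Concentration = 25 mg ÷ 109 mL = 0.2293578 mg/mL = 229.3578 mcg/mL
Rate = 6000 mcg/hr ÷ 229.3578 mcg/mL = 26.16 mL/hr
Duration = 109 mL ÷ 26.16 mL/hr = 4.166667 hr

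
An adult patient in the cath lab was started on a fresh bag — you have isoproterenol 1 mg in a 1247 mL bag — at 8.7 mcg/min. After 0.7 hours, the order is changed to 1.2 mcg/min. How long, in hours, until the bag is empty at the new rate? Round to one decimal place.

Initial rate:
8.7 mcg/min × 60 min/hr = 522 mcg/hr
Concentration = 1 mg ÷ 1247 mL = 0.0008019246 mg/mL = 0.8019246 mcg/mL
Rate = 522 mcg/hr ÷ 0.8019246 mcg/mL = 650.934 mL/hr
Volume infused so far = 650.934 mL/hr × 0.7 hr = 455.6538 mL
Volume remaining = 1247 − 455.6538 = 791.3462 mL
New rate:
1.2 mcg/min × 60 min/hr = 72 mcg/hr
Rate = 72 mcg/hr ÷ 0.8019246 mcg/mL = 89.784 mL/hr
Time remaining = 791.3462 mL ÷ 89.784 mL/hr = 8.813889 hr

8.8 hours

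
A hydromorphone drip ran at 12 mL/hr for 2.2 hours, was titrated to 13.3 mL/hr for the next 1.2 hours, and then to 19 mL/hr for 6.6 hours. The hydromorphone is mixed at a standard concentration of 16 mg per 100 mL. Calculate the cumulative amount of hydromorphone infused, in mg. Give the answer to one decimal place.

26.8 mg

Concentration = 16 mg ÷ 100 mL = 0.16 mg/mL
Stage 1: 12 mL/hr × 2.2 hr = 26.4 mL → 26.4 mL × 0.16 mg/mL = 4.224 mg
Stage 2: 13.3 mL/hr × 1.2 hr = 15.96 mL → 15.96 mL × 0.16 mg/mL = 2.5536 mg
Stage 3: 19 mL/hr × 6.6 hr = 125.4 mL → 125.4 mL × 0.16 mg/mL = 20.064 mg
Total = 4.224 + 2.5536 + 20.064 = 26.8416 mg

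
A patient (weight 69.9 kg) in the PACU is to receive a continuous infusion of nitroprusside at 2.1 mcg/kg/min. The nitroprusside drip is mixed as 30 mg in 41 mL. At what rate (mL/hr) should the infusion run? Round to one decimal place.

Dose = 2.1 mcg/kg/min × 69.9 kg = 146.79 mcg/min
146.79 mcg/min × 60 min/hr = 8807.4 mcg/hr
Concentration = 30 mg ÷ 41 mL = 0.7317073 mg/mL = 731.7073 mcg/mL
Rate = 8807.4 mcg/hr ÷ 731.7073 mcg/mL = 12.03678 mL/hr

12.0 mL/hr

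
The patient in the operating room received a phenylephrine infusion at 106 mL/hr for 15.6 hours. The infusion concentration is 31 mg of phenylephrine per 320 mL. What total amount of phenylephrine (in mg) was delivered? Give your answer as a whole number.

Concentration = 31 mg ÷ 320 mL = 0.096875 mg/mL = 96.875 mcg/mL
Drug rate = 106 mL/hr × 96.875 mcg/mL = 10268.75 mcg/hr
Total = 10268.75 mcg/hr × 15.6 hr = 160192.5 mcg = 160.1925 mg

160 mg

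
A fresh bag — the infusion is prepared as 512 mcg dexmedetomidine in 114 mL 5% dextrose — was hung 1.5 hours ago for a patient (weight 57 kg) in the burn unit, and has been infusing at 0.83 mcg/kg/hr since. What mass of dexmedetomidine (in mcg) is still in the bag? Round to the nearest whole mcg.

Dose = 0.83 mcg/kg/hr × 57 kg = 47.31 mcg/hr
Concentration = 512 mcg ÷ 114 mL = 4.491228 mcg/mL
Rate = 47.31 mcg/hr ÷ 4.491228 mcg/mL = 10.53387 mL/hr
Volume infused = 10.53387 mL/hr × 1.5 hr = 15.8008 mL
Volume remaining = 114 − 15.8008 = 98.1992 mL
Drug remaining = 98.1992 mL × 4.491228 mcg/mL = 441.035 mcg

441 mcg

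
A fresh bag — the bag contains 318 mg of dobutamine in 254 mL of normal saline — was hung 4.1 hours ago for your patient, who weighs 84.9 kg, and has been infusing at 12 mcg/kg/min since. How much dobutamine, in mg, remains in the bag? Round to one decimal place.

67.4 mg

Dose = 12 mcg/kg/min × 84.9 kg = 1018.8 mcg/min
1018.8 mcg/min × 60 min/hr = 61128 mcg/hr
Concentration = 318 mg ÷ 254 mL = 1.251969 mg/mL = 1251.969 mcg/mL
Rate = 61128 mcg/hr ÷ 1251.969 mcg/mL = 48.82551 mL/hr
Volume infused = 48.82551 mL/hr × 4.1 hr = 200.1846 mL
Volume remaining = 254 − 200.1846 = 53.81541 mL
Drug remaining = 53.81541 mL × 1251.969 mcg/mL = 67375.2 mcg = 67.3752 mg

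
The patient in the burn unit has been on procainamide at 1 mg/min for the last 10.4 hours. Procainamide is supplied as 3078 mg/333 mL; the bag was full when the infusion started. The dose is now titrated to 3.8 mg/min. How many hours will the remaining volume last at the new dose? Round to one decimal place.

10.8 hours

Initial rate:
1 mg/min × 60 min/hr = 60 mg/hr
Concentration = 3078 mg ÷ 333 mL = 9.243243 mg/mL
Rate = 60 mg/hr ÷ 9.243243 mg/mL = 6.491228 mL/hr
Volume infused so far = 6.491228 mL/hr × 10.4 hr = 67.50877 mL
Volume remaining = 333 − 67.50877 = 265.4912 mL
New rate:
3.8 mg/min × 60 min/hr = 228 mg/hr
Rate = 228 mg/hr ÷ 9.243243 mg/mL = 24.66667 mL/hr
Time remaining = 265.4912 mL ÷ 24.66667 mL/hr = 10.76316 hr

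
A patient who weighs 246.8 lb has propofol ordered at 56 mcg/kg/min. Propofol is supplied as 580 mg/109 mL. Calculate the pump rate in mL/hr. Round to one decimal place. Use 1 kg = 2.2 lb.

Weight = 246.8 lb ÷ 2.2 lb/kg = 112.1818 kg
Dose = 56 mcg/kg/min × 112.1818 kg = 6282.182 mcg/min
6282.182 mcg/min × 60 min/hr = 376930.9 mcg/hr
Concentration = 580 mg ÷ 109 mL = 5.321101 mg/mL = 5321.101 mcg/mL
Rate = 376930.9 mcg/hr ÷ 5321.101 mcg/mL = 70.83702 mL/hr

70.8 mL/hr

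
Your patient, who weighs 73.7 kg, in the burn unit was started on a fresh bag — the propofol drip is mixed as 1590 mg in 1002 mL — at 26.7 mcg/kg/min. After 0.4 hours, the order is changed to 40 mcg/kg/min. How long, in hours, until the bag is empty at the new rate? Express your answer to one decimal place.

8.7 hours

Initial rate:
Dose = 26.7 mcg/kg/min × 73.7 kg = 1967.79 mcg/min
1967.79 mcg/min × 60 min/hr = 118067.4 mcg/hr
Concentration = 1590 mg ÷ 1002 mL = 1.586826 mg/mL = 1586.826 mcg/mL
Rate = 118067.4 mcg/hr ÷ 1586.826 mcg/mL = 74.40474 mL/hr
Volume infused so far = 74.40474 mL/hr × 0.4 hr = 29.7619 mL
Volume remaining = 1002 − 29.7619 = 972.2381 mL
New rate:
Dose = 40 mcg/kg/min × 73.7 kg = 2948 mcg/min
2948 mcg/min × 60 min/hr = 176880 mcg/hr
Rate = 176880 mcg/hr ÷ 1586.826 mcg/mL = 111.4678 mL/hr
Time remaining = 972.2381 mL ÷ 111.4678 mL/hr = 8.722145 hr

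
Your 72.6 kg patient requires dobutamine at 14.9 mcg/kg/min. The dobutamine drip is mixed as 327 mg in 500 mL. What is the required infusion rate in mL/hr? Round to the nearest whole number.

Dose = 14.9 mcg/kg/min × 72.6 kg = 1081.74 mcg/min
1081.74 mcg/min × 60 min/hr = 64904.4 mcg/hr
Concentration = 327 mg ÷ 500 mL = 0.654 mg/mL = 654 mcg/mL
Rate = 64904.4 mcg/hr ÷ 654 mcg/mL = 99.2422 mL/hr

99 mL/hr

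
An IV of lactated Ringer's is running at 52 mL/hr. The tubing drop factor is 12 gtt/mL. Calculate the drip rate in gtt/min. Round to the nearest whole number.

10 gtt/min

52 mL/hr ÷ 60 min/hr = 0.8666667 mL/min
0.8666667 mL/min × 12 gtt/mL = 10.4 gtt/min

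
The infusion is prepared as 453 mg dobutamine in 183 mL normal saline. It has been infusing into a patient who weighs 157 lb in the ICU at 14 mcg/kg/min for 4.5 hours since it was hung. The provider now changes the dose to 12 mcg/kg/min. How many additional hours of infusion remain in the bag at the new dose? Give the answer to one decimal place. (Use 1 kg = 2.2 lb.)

3.6 hours

Initial rate:
Weight = 157 lb ÷ 2.2 lb/kg = 71.36364 kg
Dose = 14 mcg/kg/min × 71.36364 kg = 999.0909 mcg/min
999.0909 mcg/min × 60 min/hr = 59945.45 mcg/hr
Concentration = 453 mg ÷ 183 mL = 2.47541 mg/mL = 2475.41 mcg/mL
Rate = 59945.45 mcg/hr ÷ 2475.41 mcg/mL = 24.21638 mL/hr
Volume infused so far = 24.21638 mL/hr × 4.5 hr = 108.9737 mL
Volume remaining = 183 − 108.9737 = 74.02631 mL
New rate:
Dose = 12 mcg/kg/min × 71.36364 kg = 856.3636 mcg/min
856.3636 mcg/min × 60 min/hr = 51381.82 mcg/hr
Rate = 51381.82 mcg/hr ÷ 2475.41 mcg/mL = 20.75689 mL/hr
Time remaining = 74.02631 mL ÷ 20.75689 mL/hr = 3.566348 hr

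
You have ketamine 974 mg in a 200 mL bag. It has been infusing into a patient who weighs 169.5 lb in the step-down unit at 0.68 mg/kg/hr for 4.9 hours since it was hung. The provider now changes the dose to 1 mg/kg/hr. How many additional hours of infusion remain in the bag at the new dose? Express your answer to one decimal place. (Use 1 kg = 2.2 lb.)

9.3 hours

Initial rate:
Weight = 169.5 lb ÷ 2.2 lb/kg = 77.04545 kg
Dose = 0.68 mg/kg/hr × 77.04545 kg = 52.39091 mg/hr
Concentration = 974 mg ÷ 200 mL = 4.87 mg/mL
Rate = 52.39091 mg/hr ÷ 4.87 mg/mL = 10.75789 mL/hr
Volume infused so far = 10.75789 mL/hr × 4.9 hr = 52.71365 mL
Volume remaining = 200 − 52.71365 = 147.2864 mL
New rate:
Dose = 1 mg/kg/hr × 77.04545 kg = 77.04545 mg/hr
Rate = 77.04545 mg/hr ÷ 4.87 mg/mL = 15.82042 mL/hr
Time remaining = 147.2864 mL ÷ 15.82042 mL/hr = 9.309888 hr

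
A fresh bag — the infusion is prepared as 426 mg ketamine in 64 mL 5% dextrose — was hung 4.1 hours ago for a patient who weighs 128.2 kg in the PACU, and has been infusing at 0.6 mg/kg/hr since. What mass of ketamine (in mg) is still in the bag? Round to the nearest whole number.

111 mg

Dose = 0.6 mg/kg/hr × 128.2 kg = 76.92 mg/hr
Concentration = 426 mg ÷ 64 mL = 6.65625 mg/mL
Rate = 76.92 mg/hr ÷ 6.65625 mg/mL = 11.55606 mL/hr
Volume infused = 11.55606 mL/hr × 4.1 hr = 47.37983 mL
Volume remaining = 64 − 47.37983 = 16.62017 mL
Drug remaining = 16.62017 mL × 6.65625 mg/mL = 110.628 mg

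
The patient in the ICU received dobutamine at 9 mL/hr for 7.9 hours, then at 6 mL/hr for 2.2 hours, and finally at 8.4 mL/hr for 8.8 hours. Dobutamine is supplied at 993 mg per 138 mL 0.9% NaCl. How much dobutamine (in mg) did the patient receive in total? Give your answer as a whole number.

Concentration = 993 mg ÷ 138 mL = 7.195652 mg/mL
Stage 1: 9 mL/hr × 7.9 hr = 71.1 mL → 71.1 mL × 7.195652 mg/mL = 511.6109 mg
Stage 2: 6 mL/hr × 2.2 hr = 13.2 mL → 13.2 mL × 7.195652 mg/mL = 94.98261 mg
Stage 3: 8.4 mL/hr × 8.8 hr = 73.92 mL → 73.92 mL × 7.195652 mg/mL = 531.9026 mg
Total = 511.6109 + 94.98261 + 531.9026 = 1138.496 mg

1138 mg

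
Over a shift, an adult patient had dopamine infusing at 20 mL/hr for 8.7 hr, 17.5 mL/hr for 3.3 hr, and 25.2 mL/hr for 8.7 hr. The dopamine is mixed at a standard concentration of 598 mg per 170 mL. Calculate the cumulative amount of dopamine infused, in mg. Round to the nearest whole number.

Concentration = 598 mg ÷ 170 mL = 3.517647 mg/mL
Stage 1: 20 mL/hr × 8.7 hr = 174 mL → 174 mL × 3.517647 mg/mL = 612.0706 mg
Stage 2: 17.5 mL/hr × 3.3 hr = 57.75 mL → 57.75 mL × 3.517647 mg/mL = 203.1441 mg
Stage 3: 25.2 mL/hr × 8.7 hr = 219.24 mL → 219.24 mL × 3.517647 mg/mL = 771.2089 mg
Total = 612.0706 + 203.1441 + 771.2089 = 1586.424 mg

1586 mg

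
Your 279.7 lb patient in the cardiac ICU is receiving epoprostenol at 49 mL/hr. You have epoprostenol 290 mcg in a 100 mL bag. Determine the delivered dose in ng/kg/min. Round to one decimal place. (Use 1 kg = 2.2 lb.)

Weight = 279.7 lb ÷ 2.2 lb/kg = 127.1364 kg
Concentration = 290 mcg ÷ 100 mL = 2.9 mcg/mL = 2900 ng/mL
Drug rate = 49 mL/hr × 2900 ng/mL = 142100 ng/hr
142100 ng/hr ÷ 60 min/hr = 2368.333 ng/min
2368.333 ng/min ÷ 127.1364 kg = 18.62829 ng/kg/min

18.6 ng/kg/min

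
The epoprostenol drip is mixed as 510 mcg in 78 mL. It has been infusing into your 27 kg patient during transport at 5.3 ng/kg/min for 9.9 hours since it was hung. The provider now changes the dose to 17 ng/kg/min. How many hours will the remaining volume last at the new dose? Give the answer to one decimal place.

15.4 hours

Initial rate:
Dose = 5.3 ng/kg/min × 27 kg = 143.1 ng/min
143.1 ng/min × 60 min/hr = 8586 ng/hr
Concentration = 510 mcg ÷ 78 mL = 6.538462 mcg/mL = 6538.462 ng/mL
Rate = 8586 ng/hr ÷ 6538.462 ng/mL = 1.313153 mL/hr
Volume infused so far = 1.313153 mL/hr × 9.9 hr = 13.00021 mL
Volume remaining = 78 − 13.00021 = 64.99979 mL
New rate:
Dose = 17 ng/kg/min × 27 kg = 459 ng/min
459 ng/min × 60 min/hr = 27540 ng/hr
Rate = 27540 ng/hr ÷ 6538.462 ng/mL = 4.212 mL/hr
Time remaining = 64.99979 mL ÷ 4.212 mL/hr = 15.43205 hr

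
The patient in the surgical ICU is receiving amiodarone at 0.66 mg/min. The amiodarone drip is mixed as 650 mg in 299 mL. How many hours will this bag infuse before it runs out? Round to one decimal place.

0.66 mg/min × 60 min/hr = 39.6 mg/hr
Concentration = 650 mg ÷ 299 mL = 2.173913 mg/mL
Rate = 39.6 mg/hr ÷ 2.173913 mg/mL = 18.216 mL/hr
Duration = 299 mL ÷ 18.216 mL/hr = 16.41414 hr

16.4 hours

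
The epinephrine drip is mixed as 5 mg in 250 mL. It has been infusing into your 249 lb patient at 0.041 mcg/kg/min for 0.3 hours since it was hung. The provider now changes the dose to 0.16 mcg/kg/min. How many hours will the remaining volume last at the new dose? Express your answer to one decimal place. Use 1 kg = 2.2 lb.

4.5 hours

Initial rate:
Weight = 249 lb ÷ 2.2 lb/kg = 113.1818 kg
Dose = 0.041 mcg/kg/min × 113.1818 kg = 4.640455 mcg/min
4.640455 mcg/min × 60 min/hr = 278.4273 mcg/hr
Concentration = 5 mg ÷ 250 mL = 0.02 mg/mL = 20 mcg/mL
Rate = 278.4273 mcg/hr ÷ 20 mcg/mL = 13.92136 mL/hr
Volume infused so far = 13.92136 mL/hr × 0.3 hr = 4.176409 mL
Volume remaining = 250 − 4.176409 = 245.8236 mL
New rate:
Dose = 0.16 mcg/kg/min × 113.1818 kg = 18.10909 mcg/min
18.10909 mcg/min × 60 min/hr = 1086.545 mcg/hr
Rate = 1086.545 mcg/hr ÷ 20 mcg/mL = 54.32727 mL/hr
Time remaining = 245.8236 mL ÷ 54.32727 mL/hr = 4.524865 hr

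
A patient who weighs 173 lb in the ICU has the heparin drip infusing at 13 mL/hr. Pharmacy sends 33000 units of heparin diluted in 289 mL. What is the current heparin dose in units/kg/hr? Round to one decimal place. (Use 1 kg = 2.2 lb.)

18.9 units/kg/hr

Weight = 173 lb ÷ 2.2 lb/kg = 78.63636 kg
Concentration = 33000 units ÷ 289 mL = 114.1869 units/mL
Drug rate = 13 mL/hr × 114.1869 units/mL = 1484.429 units/hr
1484.429 units/hr ÷ 78.63636 kg = 18.87713 units/kg/hr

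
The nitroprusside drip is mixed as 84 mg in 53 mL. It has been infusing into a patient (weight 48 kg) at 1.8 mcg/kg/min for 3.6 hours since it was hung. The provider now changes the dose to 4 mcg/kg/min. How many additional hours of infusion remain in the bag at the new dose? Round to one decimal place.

5.7 hours

Initial rate:
Dose = 1.8 mcg/kg/min × 48 kg = 86.4 mcg/min
86.4 mcg/min × 60 min/hr = 5184 mcg/hr
Concentration = 84 mg ÷ 53 mL = 1.584906 mg/mL = 1584.906 mcg/mL
Rate = 5184 mcg/hr ÷ 1584.906 mcg/mL = 3.270857 mL/hr
Volume infused so far = 3.270857 mL/hr × 3.6 hr = 11.77509 mL
Volume remaining = 53 − 11.77509 = 41.22491 mL
New rate:
Dose = 4 mcg/kg/min × 48 kg = 192 mcg/min
192 mcg/min × 60 min/hr = 11520 mcg/hr
Rate = 11520 mcg/hr ÷ 1584.906 mcg/mL = 7.268571 mL/hr
Time remaining = 41.22491 mL ÷ 7.268571 mL/hr = 5.671667 hr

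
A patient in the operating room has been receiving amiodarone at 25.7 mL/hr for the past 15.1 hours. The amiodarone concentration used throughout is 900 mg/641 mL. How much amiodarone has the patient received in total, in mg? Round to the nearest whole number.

Concentration = 900 mg ÷ 641 mL = 1.404056 mg/mL
Drug rate = 25.7 mL/hr × 1.404056 mg/mL = 36.08424 mg/hr
Total = 36.08424 mg/hr × 15.1 hr = 544.8721 mg

545 mg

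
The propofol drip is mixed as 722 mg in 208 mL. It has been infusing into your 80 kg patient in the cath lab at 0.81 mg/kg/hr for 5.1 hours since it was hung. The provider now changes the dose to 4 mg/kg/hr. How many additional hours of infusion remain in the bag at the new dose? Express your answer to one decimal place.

Initial rate:
Dose = 0.81 mg/kg/hr × 80 kg = 64.8 mg/hr
Concentration = 722 mg ÷ 208 mL = 3.471154 mg/mL
Rate = 64.8 mg/hr ÷ 3.471154 mg/mL = 18.66814 mL/hr
Volume infused so far = 18.66814 mL/hr × 5.1 hr = 95.20753 mL
Volume remaining = 208 − 95.20753 = 112.7925 mL
New rate:
Dose = 4 mg/kg/hr × 80 kg = 320 mg/hr
Rate = 320 mg/hr ÷ 3.471154 mg/mL = 92.18837 mL/hr
Time remaining = 112.7925 mL ÷ 92.18837 mL/hr = 1.2235 hr

1.2 hours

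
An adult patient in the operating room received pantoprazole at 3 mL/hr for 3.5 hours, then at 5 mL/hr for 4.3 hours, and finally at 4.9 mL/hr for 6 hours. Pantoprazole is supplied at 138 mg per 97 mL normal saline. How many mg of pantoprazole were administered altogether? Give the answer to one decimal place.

Concentration = 138 mg ÷ 97 mL = 1.42268 mg/mL
Stage 1: 3 mL/hr × 3.5 hr = 10.5 mL → 10.5 mL × 1.42268 mg/mL = 14.93814 mg
Stage 2: 5 mL/hr × 4.3 hr = 21.5 mL → 21.5 mL × 1.42268 mg/mL = 30.58763 mg
Stage 3: 4.9 mL/hr × 6 hr = 29.4 mL → 29.4 mL × 1.42268 mg/mL = 41.8268 mg
Total = 14.93814 + 30.58763 + 41.8268 = 87.35258 mg

87.4 mg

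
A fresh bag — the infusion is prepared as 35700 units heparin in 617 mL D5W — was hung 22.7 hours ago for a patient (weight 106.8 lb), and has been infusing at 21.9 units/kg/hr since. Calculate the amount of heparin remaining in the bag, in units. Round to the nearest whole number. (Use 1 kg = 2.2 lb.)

11567 units

Weight = 106.8 lb ÷ 2.2 lb/kg = 48.54545 kg
Dose = 21.9 units/kg/hr × 48.54545 kg = 1063.145 units/hr
Concentration = 35700 units ÷ 617 mL = 57.86062 units/mL
Rate = 1063.145 units/hr ÷ 57.86062 units/mL = 18.37425 mL/hr
Volume infused = 18.37425 mL/hr × 22.7 hr = 417.0955 mL
Volume remaining = 617 − 417.0955 = 199.9045 mL
Drug remaining = 199.9045 mL × 57.86062 units/mL = 11566.6 units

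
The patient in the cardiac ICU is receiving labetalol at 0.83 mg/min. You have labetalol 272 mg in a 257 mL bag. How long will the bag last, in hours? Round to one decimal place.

0.83 mg/min × 60 min/hr = 49.8 mg/hr
Concentration = 272 mg ÷ 257 mL = 1.058366 mg/mL
Rate = 49.8 mg/hr ÷ 1.058366 mg/mL = 47.05368 mL/hr
Duration = 257 mL ÷ 47.05368 mL/hr = 5.461847 hr

5.5 hours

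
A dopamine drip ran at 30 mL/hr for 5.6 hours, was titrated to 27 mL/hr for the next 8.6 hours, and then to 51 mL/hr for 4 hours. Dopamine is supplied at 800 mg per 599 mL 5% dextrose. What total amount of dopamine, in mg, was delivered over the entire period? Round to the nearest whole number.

807 mg

Concentration = 800 mg ÷ 599 mL = 1.335559 mg/mL
Stage 1: 30 mL/hr × 5.6 hr = 168 mL → 168 mL × 1.335559 mg/mL = 224.374 mg
Stage 2: 27 mL/hr × 8.6 hr = 232.2 mL → 232.2 mL × 1.335559 mg/mL = 310.1169 mg
Stage 3: 51 mL/hr × 4 hr = 204 mL → 204 mL × 1.335559 mg/mL = 272.4541 mg
Total = 224.374 + 310.1169 + 272.4541 = 806.9449 mg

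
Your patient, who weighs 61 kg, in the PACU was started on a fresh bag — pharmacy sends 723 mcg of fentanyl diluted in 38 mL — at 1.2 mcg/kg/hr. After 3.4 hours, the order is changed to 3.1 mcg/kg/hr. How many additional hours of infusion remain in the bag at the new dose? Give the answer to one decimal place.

2.5 hours

Initial rate:
Dose = 1.2 mcg/kg/hr × 61 kg = 73.2 mcg/hr
Concentration = 723 mcg ÷ 38 mL = 19.02632 mcg/mL
Rate = 73.2 mcg/hr ÷ 19.02632 mcg/mL = 3.847303 mL/hr
Volume infused so far = 3.847303 mL/hr × 3.4 hr = 13.08083 mL
Volume remaining = 38 − 13.08083 = 24.91917 mL
New rate:
Dose = 3.1 mcg/kg/hr × 61 kg = 189.1 mcg/hr
Rate = 189.1 mcg/hr ÷ 19.02632 mcg/mL = 9.938866 mL/hr
Time remaining = 24.91917 mL ÷ 9.938866 mL/hr = 2.507245 hr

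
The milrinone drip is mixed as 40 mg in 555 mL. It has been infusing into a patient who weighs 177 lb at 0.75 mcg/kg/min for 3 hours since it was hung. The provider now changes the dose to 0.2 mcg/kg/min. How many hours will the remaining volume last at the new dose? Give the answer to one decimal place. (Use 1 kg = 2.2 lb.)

30.2 hours

Initial rate:
Weight = 177 lb ÷ 2.2 lb/kg = 80.45455 kg
Dose = 0.75 mcg/kg/min × 80.45455 kg = 60.34091 mcg/min
60.34091 mcg/min × 60 min/hr = 3620.455 mcg/hr
Concentration = 40 mg ÷ 555 mL = 0.07207207 mg/mL = 72.07207 mcg/mL
Rate = 3620.455 mcg/hr ÷ 72.07207 mcg/mL = 50.23381 mL/hr
Volume infused so far = 50.23381 mL/hr × 3 hr = 150.7014 mL
Volume remaining = 555 − 150.7014 = 404.2986 mL
New rate:
Dose = 0.2 mcg/kg/min × 80.45455 kg = 16.09091 mcg/min
16.09091 mcg/min × 60 min/hr = 965.4545 mcg/hr
Rate = 965.4545 mcg/hr ÷ 72.07207 mcg/mL = 13.39568 mL/hr
Time remaining = 404.2986 mL ÷ 13.39568 mL/hr = 30.18126 hr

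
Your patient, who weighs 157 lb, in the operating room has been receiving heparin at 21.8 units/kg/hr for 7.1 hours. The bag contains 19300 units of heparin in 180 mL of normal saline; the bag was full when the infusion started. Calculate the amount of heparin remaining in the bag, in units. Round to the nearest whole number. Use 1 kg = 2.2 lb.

8254 units

Weight = 157 lb ÷ 2.2 lb/kg = 71.36364 kg
Dose = 21.8 units/kg/hr × 71.36364 kg = 1555.727 units/hr
Concentration = 19300 units ÷ 180 mL = 107.2222 units/mL
Rate = 1555.727 units/hr ÷ 107.2222 units/mL = 14.50937 mL/hr
Volume infused = 14.50937 mL/hr × 7.1 hr = 103.0166 mL
Volume remaining = 180 − 103.0166 = 76.98345 mL
Drug remaining = 76.98345 mL × 107.2222 units/mL = 8254.336 units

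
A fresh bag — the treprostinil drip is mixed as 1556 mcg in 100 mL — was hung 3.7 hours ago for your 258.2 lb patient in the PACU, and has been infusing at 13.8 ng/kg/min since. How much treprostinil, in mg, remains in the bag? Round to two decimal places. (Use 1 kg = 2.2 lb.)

Weight = 258.2 lb ÷ 2.2 lb/kg = 117.3636 kg
Dose = 13.8 ng/kg/min × 117.3636 kg = 1619.618 ng/min
1619.618 ng/min × 60 min/hr = 97177.09 ng/hr
Concentration = 1556 mcg ÷ 100 mL = 15.56 mcg/mL = 15560 ng/mL
Rate = 97177.09 ng/hr ÷ 15560 ng/mL = 6.245314 mL/hr
Volume infused = 6.245314 mL/hr × 3.7 hr = 23.10766 mL
Volume remaining = 100 − 23.10766 = 76.89234 mL
Drug remaining = 76.89234 mL × 15560 ng/mL = 1196445 ng = 1.196445 mg

1.20 mg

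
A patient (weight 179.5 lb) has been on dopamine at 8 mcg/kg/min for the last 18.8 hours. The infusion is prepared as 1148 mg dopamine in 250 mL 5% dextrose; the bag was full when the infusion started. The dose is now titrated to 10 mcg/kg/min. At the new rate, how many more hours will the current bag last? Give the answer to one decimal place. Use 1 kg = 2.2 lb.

8.4 hours

Initial rate:
Weight = 179.5 lb ÷ 2.2 lb/kg = 81.59091 kg
Dose = 8 mcg/kg/min × 81.59091 kg = 652.7273 mcg/min
652.7273 mcg/min × 60 min/hr = 39163.64 mcg/hr
Concentration = 1148 mg ÷ 250 mL = 4.592 mg/mL = 4592 mcg/mL
Rate = 39163.64 mcg/hr ÷ 4592 mcg/mL = 8.528666 mL/hr
Volume infused so far = 8.528666 mL/hr × 18.8 hr = 160.3389 mL
Volume remaining = 250 − 160.3389 = 89.66107 mL
New rate:
Dose = 10 mcg/kg/min × 81.59091 kg = 815.9091 mcg/min
815.9091 mcg/min × 60 min/hr = 48954.55 mcg/hr
Rate = 48954.55 mcg/hr ÷ 4592 mcg/mL = 10.66083 mL/hr
Time remaining = 89.66107 mL ÷ 10.66083 mL/hr = 8.410325 hr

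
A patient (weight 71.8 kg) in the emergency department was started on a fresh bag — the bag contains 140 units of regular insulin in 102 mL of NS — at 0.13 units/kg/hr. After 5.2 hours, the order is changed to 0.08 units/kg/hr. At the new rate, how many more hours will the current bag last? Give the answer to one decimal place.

15.9 hours

Initial rate:
Dose = 0.13 units/kg/hr × 71.8 kg = 9.334 units/hr
Concentration = 140 units ÷ 102 mL = 1.372549 units/mL
Rate = 9.334 units/hr ÷ 1.372549 units/mL = 6.800486 mL/hr
Volume infused so far = 6.800486 mL/hr × 5.2 hr = 35.36253 mL
Volume remaining = 102 − 35.36253 = 66.63747 mL
New rate:
Dose = 0.08 units/kg/hr × 71.8 kg = 5.744 units/hr
Rate = 5.744 units/hr ÷ 1.372549 units/mL = 4.184914 mL/hr
Time remaining = 66.63747 mL ÷ 4.184914 mL/hr = 15.92326 hr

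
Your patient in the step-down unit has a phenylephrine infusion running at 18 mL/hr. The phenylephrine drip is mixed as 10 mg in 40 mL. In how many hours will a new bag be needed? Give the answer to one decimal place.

Duration = 40 mL ÷ 18 mL/hr = 2.222222 hr

2.2 hours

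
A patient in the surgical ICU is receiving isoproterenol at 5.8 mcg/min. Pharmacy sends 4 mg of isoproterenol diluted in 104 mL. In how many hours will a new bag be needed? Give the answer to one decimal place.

11.5 hours

5.8 mcg/min × 60 min/hr = 348 mcg/hr
Concentration = 4 mg ÷ 104 mL = 0.03846154 mg/mL = 38.46154 mcg/mL
Rate = 348 mcg/hr ÷ 38.46154 mcg/mL = 9.048 mL/hr
Duration = 104 mL ÷ 9.048 mL/hr = 11.49425 hr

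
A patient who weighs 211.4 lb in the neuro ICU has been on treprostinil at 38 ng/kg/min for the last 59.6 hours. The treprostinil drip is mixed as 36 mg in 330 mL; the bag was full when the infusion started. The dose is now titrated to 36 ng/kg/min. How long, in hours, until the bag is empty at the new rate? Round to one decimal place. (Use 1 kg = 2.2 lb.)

Initial rate:
Weight = 211.4 lb ÷ 2.2 lb/kg = 96.09091 kg
Dose = 38 ng/kg/min × 96.09091 kg = 3651.455 ng/min
3651.455 ng/min × 60 min/hr = 219087.3 ng/hr
Concentration = 36 mg ÷ 330 mL = 0.1090909 mg/mL = 109090.9 ng/mL
Rate = 219087.3 ng/hr ÷ 109090.9 ng/mL = 2.0083 mL/hr
Volume infused so far = 2.0083 mL/hr × 59.6 hr = 119.6947 mL
Volume remaining = 330 − 119.6947 = 210.3053 mL
New rate:
Dose = 36 ng/kg/min × 96.09091 kg = 3459.273 ng/min
3459.273 ng/min × 60 min/hr = 207556.4 ng/hr
Rate = 207556.4 ng/hr ÷ 109090.9 ng/mL = 1.9026 mL/hr
Time remaining = 210.3053 mL ÷ 1.9026 mL/hr = 110.5358 hr

110.5 hours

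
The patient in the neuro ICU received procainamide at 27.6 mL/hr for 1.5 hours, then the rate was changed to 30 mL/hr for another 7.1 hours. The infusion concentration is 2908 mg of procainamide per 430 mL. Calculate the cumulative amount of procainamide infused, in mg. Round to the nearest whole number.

Concentration = 2908 mg ÷ 430 mL = 6.762791 mg/mL
Stage 1: 27.6 mL/hr × 1.5 hr = 41.4 mL → 41.4 mL × 6.762791 mg/mL = 279.9795 mg
Stage 2: 30 mL/hr × 7.1 hr = 213 mL → 213 mL × 6.762791 mg/mL = 1440.474 mg
Total = 279.9795 + 1440.474 = 1720.454 mg

1720 mg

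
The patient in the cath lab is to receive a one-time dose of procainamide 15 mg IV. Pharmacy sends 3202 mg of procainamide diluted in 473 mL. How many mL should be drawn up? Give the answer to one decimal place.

Concentration = 3202 mg ÷ 473 mL = 6.769556 mg/mL
Volume = 15 mg ÷ 6.769556 mg/mL = 2.215803 mL

2.2 mL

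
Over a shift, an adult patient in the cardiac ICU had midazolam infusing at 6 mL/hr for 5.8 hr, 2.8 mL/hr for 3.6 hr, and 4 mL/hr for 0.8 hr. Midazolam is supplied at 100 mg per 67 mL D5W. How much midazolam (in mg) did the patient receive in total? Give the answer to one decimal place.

Concentration = 100 mg ÷ 67 mL = 1.492537 mg/mL
Stage 1: 6 mL/hr × 5.8 hr = 34.8 mL → 34.8 mL × 1.492537 mg/mL = 51.9403 mg
Stage 2: 2.8 mL/hr × 3.6 hr = 10.08 mL → 10.08 mL × 1.492537 mg/mL = 15.04478 mg
Stage 3: 4 mL/hr × 0.8 hr = 3.2 mL → 3.2 mL × 1.492537 mg/mL = 4.776119 mg
Total = 51.9403 + 15.04478 + 4.776119 = 71.76119 mg

71.8 mg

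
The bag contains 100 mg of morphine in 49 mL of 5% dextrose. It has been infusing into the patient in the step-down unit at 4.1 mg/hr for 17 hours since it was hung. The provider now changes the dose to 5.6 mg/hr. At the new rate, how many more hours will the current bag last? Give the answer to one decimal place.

5.4 hours

Initial rate:
Concentration = 100 mg ÷ 49 mL = 2.040816 mg/mL
Rate = 4.1 mg/hr ÷ 2.040816 mg/mL = 2.009 mL/hr
Volume infused so far = 2.009 mL/hr × 17 hr = 34.153 mL
Volume remaining = 49 − 34.153 = 14.847 mL
New rate:
Rate = 5.6 mg/hr ÷ 2.040816 mg/mL = 2.744 mL/hr
Time remaining = 14.847 mL ÷ 2.744 mL/hr = 5.410714 hr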